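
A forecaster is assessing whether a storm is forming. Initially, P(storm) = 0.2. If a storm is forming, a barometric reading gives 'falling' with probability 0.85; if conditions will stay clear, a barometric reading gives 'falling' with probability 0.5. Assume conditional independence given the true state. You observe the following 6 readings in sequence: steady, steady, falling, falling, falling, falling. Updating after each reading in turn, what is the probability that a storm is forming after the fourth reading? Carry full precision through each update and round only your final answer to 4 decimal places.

0.0611

After 'steady': P(storm) = 0.15·0.2000 / (0.15·0.2000 + 0.5·0.8000) ≈ 0.0698
After 'steady': P(storm) = 0.15·0.0698 / (0.15·0.0698 + 0.5·0.9302) ≈ 0.0220
After 'falling': P(storm) = 0.85·0.0220 / (0.85·0.0220 + 0.5·0.9780) ≈ 0.0368
After 'falling': P(storm) = 0.85·0.0368 / (0.85·0.0368 + 0.5·0.9632) ≈ 0.0611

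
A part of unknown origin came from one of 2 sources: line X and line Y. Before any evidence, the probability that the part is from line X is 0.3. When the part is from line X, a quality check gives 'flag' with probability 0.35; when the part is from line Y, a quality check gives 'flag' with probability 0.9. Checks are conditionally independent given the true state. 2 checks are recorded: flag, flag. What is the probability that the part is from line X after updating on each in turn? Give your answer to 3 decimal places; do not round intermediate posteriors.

0.061

After 'flag': P(line X) = 0.35·0.3000 / (0.35·0.3000 + 0.9·0.7000) ≈ 0.1429
After 'flag': P(line X) = 0.35·0.1429 / (0.35·0.1429 + 0.9·0.8571) ≈ 0.0609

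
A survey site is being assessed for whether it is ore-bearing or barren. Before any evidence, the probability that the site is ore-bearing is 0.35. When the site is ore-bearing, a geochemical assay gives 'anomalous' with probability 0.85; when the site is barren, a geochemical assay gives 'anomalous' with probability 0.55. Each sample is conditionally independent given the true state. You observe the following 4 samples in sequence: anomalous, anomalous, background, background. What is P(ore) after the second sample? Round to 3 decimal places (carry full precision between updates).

Each posterior becomes the prior for the next update.
After 'anomalous': P(ore) = 0.85·0.3500 / (0.85·0.3500 + 0.55·0.6500) ≈ 0.4542
After 'anomalous': P(ore) = 0.85·0.4542 / (0.85·0.4542 + 0.55·0.5458) ≈ 0.5626

0.563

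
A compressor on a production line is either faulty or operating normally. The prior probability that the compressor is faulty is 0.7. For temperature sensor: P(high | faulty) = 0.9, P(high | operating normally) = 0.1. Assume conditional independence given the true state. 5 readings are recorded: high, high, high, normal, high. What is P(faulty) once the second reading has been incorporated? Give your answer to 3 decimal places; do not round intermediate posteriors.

After 'high': P(faulty) = 0.9·0.7000 / (0.9·0.7000 + 0.1·0.3000) ≈ 0.9545
After 'high': P(faulty) = 0.9·0.9545 / (0.9·0.9545 + 0.1·0.0455) ≈ 0.9947

0.995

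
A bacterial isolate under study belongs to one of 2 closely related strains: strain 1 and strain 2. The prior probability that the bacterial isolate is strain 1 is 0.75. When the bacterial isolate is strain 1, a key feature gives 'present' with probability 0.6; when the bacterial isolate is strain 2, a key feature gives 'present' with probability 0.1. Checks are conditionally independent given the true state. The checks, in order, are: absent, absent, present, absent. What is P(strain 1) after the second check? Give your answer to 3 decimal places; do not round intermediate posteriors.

After 'absent': P(strain 1) = 0.4·0.7500 / (0.4·0.7500 + 0.9·0.2500) ≈ 0.5714
After 'absent': P(strain 1) = 0.4·0.5714 / (0.4·0.5714 + 0.9·0.4286) ≈ 0.3721

0.372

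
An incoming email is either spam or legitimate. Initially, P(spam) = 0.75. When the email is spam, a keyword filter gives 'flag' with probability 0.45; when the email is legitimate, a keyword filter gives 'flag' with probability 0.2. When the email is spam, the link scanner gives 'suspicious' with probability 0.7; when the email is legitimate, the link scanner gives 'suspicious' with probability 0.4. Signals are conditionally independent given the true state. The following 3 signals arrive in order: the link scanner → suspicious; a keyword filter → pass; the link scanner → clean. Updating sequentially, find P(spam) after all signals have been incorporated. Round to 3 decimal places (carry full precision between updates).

After the link scanner='suspicious': P(spam) = 0.7·0.7500 / (0.7·0.7500 + 0.4·0.2500) ≈ 0.8400
After a keyword filter='pass': P(spam) = 0.55·0.8400 / (0.55·0.8400 + 0.8·0.1600) ≈ 0.7831
After the link scanner='clean': P(spam) = 0.3·0.7831 / (0.3·0.7831 + 0.6·0.2169) ≈ 0.6435

0.643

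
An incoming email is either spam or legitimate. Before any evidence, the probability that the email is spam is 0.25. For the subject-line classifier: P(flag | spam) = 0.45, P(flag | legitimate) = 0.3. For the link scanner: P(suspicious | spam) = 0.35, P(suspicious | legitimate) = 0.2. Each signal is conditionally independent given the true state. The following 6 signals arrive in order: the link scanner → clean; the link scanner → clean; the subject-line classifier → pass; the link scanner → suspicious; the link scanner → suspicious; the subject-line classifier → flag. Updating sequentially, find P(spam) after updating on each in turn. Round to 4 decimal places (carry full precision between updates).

0.4427

After the link scanner='clean': P(spam) = 0.65·0.2500 / (0.65·0.2500 + 0.8·0.7500) ≈ 0.2131
After the link scanner='clean': P(spam) = 0.65·0.2131 / (0.65·0.2131 + 0.8·0.7869) ≈ 0.1804
After the subject-line classifier='pass': P(spam) = 0.55·0.1804 / (0.55·0.1804 + 0.7·0.8196) ≈ 0.1474
After the link scanner='suspicious': P(spam) = 0.35·0.1474 / (0.35·0.1474 + 0.2·0.8526) ≈ 0.2323
After the link scanner='suspicious': P(spam) = 0.35·0.2323 / (0.35·0.2323 + 0.2·0.7677) ≈ 0.3462
After the subject-line classifier='flag': P(spam) = 0.45·0.3462 / (0.45·0.3462 + 0.3·0.6538) ≈ 0.4427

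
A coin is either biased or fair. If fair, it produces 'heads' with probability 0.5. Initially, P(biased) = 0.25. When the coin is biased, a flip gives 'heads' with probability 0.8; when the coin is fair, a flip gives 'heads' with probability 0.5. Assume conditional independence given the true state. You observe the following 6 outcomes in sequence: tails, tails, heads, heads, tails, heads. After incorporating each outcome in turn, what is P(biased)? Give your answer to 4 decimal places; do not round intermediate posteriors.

0.0804

After 'tails': P(biased) = 0.2·0.2500 / (0.2·0.2500 + 0.5·0.7500) ≈ 0.1176
After 'tails': P(biased) = 0.2·0.1176 / (0.2·0.1176 + 0.5·0.8824) ≈ 0.0506
After 'heads': P(biased) = 0.8·0.0506 / (0.8·0.0506 + 0.5·0.9494) ≈ 0.0786
After 'heads': P(biased) = 0.8·0.0786 / (0.8·0.0786 + 0.5·0.9214) ≈ 0.1201
After 'tails': P(biased) = 0.2·0.1201 / (0.2·0.1201 + 0.5·0.8799) ≈ 0.0518
After 'heads': P(biased) = 0.8·0.0518 / (0.8·0.0518 + 0.5·0.9482) ≈ 0.0804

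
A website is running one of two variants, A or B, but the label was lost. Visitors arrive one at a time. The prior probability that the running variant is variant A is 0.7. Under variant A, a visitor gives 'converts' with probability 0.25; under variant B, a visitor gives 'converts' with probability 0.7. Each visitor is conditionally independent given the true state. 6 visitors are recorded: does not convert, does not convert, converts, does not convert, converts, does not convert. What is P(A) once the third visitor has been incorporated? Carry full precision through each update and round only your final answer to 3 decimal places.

Each posterior becomes the prior for the next update.
After 'does not convert': P(A) = 0.75·0.7000 / (0.75·0.7000 + 0.3·0.3000) ≈ 0.8537
After 'does not convert': P(A) = 0.75·0.8537 / (0.75·0.8537 + 0.3·0.1463) ≈ 0.9358
After 'converts': P(A) = 0.25·0.9358 / (0.25·0.9358 + 0.7·0.0642) ≈ 0.8389

0.839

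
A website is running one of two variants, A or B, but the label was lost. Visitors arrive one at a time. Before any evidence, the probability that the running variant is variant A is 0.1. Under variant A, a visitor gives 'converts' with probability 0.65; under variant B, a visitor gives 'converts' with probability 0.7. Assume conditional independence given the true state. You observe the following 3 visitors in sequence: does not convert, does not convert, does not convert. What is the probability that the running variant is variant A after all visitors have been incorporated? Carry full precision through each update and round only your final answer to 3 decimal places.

Each posterior becomes the prior for the next update.
After 'does not convert': P(A) = 0.35·0.1000 / (0.35·0.1000 + 0.3·0.9000) ≈ 0.1148
After 'does not convert': P(A) = 0.35·0.1148 / (0.35·0.1148 + 0.3·0.8852) ≈ 0.1314
After 'does not convert': P(A) = 0.35·0.1314 / (0.35·0.1314 + 0.3·0.8686) ≈ 0.1500

0.150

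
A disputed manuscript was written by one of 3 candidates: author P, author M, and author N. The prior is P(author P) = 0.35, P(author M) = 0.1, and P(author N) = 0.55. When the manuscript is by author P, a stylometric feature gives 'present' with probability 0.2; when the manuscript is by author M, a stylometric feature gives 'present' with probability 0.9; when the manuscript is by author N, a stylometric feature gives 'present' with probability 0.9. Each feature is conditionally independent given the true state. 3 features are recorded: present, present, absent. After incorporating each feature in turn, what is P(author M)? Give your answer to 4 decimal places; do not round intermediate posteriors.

After 'present': normaliser = 0.2·0.3500 + 0.9·0.1000 + 0.9·0.5500; P(author P) ≈ 0.1069, P(author M) ≈ 0.1374, P(author N) ≈ 0.7557
After 'present': normaliser = 0.2·0.1069 + 0.9·0.1374 + 0.9·0.7557; P(author P) ≈ 0.0259, P(author M) ≈ 0.1499, P(author N) ≈ 0.8242
After 'absent': normaliser = 0.8·0.0259 + 0.1·0.1499 + 0.1·0.8242; P(author P) ≈ 0.1754, P(author M) ≈ 0.1269, P(author N) ≈ 0.6977

0.1269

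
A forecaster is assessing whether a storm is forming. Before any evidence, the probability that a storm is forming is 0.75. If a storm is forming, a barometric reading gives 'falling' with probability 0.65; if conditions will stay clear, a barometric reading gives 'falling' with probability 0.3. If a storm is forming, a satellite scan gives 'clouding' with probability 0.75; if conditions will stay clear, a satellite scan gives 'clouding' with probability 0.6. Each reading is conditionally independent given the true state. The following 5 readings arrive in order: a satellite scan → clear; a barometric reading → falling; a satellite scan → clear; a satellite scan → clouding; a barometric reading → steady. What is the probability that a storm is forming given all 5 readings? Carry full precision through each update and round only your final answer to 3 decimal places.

0.613

Apply Bayes' rule sequentially, carrying P(storm) forward.
After a satellite scan='clear': P(storm) = 0.25·0.7500 / (0.25·0.7500 + 0.4·0.2500) ≈ 0.6522
After a barometric reading='falling': P(storm) = 0.65·0.6522 / (0.65·0.6522 + 0.3·0.3478) ≈ 0.8025
After a satellite scan='clear': P(storm) = 0.25·0.8025 / (0.25·0.8025 + 0.4·0.1975) ≈ 0.7174
After a satellite scan='clouding': P(storm) = 0.75·0.7174 / (0.75·0.7174 + 0.6·0.2826) ≈ 0.7604
After a barometric reading='steady': P(storm) = 0.35·0.7604 / (0.35·0.7604 + 0.7·0.2396) ≈ 0.6134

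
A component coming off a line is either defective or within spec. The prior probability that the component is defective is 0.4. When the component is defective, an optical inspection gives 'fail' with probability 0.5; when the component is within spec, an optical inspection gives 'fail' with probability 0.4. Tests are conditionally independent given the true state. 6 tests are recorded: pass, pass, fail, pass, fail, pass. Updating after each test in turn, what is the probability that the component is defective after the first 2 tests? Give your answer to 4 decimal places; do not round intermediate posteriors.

0.3165

After 'pass': P(defective) = 0.5·0.4000 / (0.5·0.4000 + 0.6·0.6000) ≈ 0.3571
After 'pass': P(defective) = 0.5·0.3571 / (0.5·0.3571 + 0.6·0.6429) ≈ 0.3165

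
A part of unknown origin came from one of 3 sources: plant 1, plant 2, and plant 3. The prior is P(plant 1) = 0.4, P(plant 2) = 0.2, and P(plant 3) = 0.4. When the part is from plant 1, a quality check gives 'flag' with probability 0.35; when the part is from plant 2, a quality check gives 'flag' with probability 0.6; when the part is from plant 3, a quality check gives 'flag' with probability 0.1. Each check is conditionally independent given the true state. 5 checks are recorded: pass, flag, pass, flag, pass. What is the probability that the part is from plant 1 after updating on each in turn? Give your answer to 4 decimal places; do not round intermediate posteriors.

0.6414

After 'pass': normaliser = 0.65·0.4000 + 0.4·0.2000 + 0.9·0.4000; P(plant 1) ≈ 0.3714, P(plant 2) ≈ 0.1143, P(plant 3) ≈ 0.5143
After 'flag': normaliser = 0.35·0.3714 + 0.6·0.1143 + 0.1·0.5143; P(plant 1) ≈ 0.5200, P(plant 2) ≈ 0.2743, P(plant 3) ≈ 0.2057
After 'pass': normaliser = 0.65·0.5200 + 0.4·0.2743 + 0.9·0.2057; P(plant 1) ≈ 0.5341, P(plant 2) ≈ 0.1734, P(plant 3) ≈ 0.2926
After 'flag': normaliser = 0.35·0.5341 + 0.6·0.1734 + 0.1·0.2926; P(plant 1) ≈ 0.5838, P(plant 2) ≈ 0.3249, P(plant 3) ≈ 0.0914
After 'pass': normaliser = 0.65·0.5838 + 0.4·0.3249 + 0.9·0.0914; P(plant 1) ≈ 0.6414, P(plant 2) ≈ 0.2196, P(plant 3) ≈ 0.1390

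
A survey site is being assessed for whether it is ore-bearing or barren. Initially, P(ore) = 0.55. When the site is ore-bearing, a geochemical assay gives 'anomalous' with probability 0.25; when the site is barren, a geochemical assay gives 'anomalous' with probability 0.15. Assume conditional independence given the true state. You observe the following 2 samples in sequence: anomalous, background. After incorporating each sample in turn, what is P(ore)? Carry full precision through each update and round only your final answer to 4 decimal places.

After 'anomalous': P(ore) = 0.25·0.5500 / (0.25·0.5500 + 0.15·0.4500) ≈ 0.6707
After 'background': P(ore) = 0.75·0.6707 / (0.75·0.6707 + 0.85·0.3293) ≈ 0.6425

0.6425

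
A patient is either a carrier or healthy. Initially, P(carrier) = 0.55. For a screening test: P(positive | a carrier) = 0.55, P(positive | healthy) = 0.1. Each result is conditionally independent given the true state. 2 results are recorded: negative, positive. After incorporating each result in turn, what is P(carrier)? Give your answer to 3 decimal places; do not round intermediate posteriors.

After 'negative': P(carrier) = 0.45·0.5500 / (0.45·0.5500 + 0.9·0.4500) ≈ 0.3793
After 'positive': P(carrier) = 0.55·0.3793 / (0.55·0.3793 + 0.1·0.6207) ≈ 0.7707

0.771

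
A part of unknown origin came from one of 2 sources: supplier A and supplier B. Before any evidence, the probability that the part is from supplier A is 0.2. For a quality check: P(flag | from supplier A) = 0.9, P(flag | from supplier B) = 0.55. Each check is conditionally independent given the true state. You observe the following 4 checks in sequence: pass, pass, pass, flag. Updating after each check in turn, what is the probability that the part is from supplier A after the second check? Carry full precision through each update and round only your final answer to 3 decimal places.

After 'pass': P(supplier A) = 0.1·0.2000 / (0.1·0.2000 + 0.45·0.8000) ≈ 0.0526
After 'pass': P(supplier A) = 0.1·0.0526 / (0.1·0.0526 + 0.45·0.9474) ≈ 0.0122

0.012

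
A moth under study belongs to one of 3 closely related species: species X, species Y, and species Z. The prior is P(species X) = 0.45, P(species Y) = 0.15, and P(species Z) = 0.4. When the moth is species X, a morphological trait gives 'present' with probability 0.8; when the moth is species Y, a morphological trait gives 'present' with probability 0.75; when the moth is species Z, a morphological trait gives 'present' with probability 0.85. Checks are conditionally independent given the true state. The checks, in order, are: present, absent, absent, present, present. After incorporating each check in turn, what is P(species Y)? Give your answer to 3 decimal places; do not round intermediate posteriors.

0.212

Each posterior becomes the prior for the next update.
After 'present': normaliser = 0.8·0.4500 + 0.75·0.1500 + 0.85·0.4000; P(species X) ≈ 0.4431, P(species Y) ≈ 0.1385, P(species Z) ≈ 0.4185
After 'absent': normaliser = 0.2·0.4431 + 0.25·0.1385 + 0.15·0.4185; P(species X) ≈ 0.4764, P(species Y) ≈ 0.1861, P(species Z) ≈ 0.3375
After 'absent': normaliser = 0.2·0.4764 + 0.25·0.1861 + 0.15·0.3375; P(species X) ≈ 0.4952, P(species Y) ≈ 0.2418, P(species Z) ≈ 0.2631
After 'present': normaliser = 0.8·0.4952 + 0.75·0.2418 + 0.85·0.2631; P(species X) ≈ 0.4945, P(species Y) ≈ 0.2264, P(species Z) ≈ 0.2791
After 'present': normaliser = 0.8·0.4945 + 0.75·0.2264 + 0.85·0.2791; P(species X) ≈ 0.4929, P(species Y) ≈ 0.2115, P(species Z) ≈ 0.2956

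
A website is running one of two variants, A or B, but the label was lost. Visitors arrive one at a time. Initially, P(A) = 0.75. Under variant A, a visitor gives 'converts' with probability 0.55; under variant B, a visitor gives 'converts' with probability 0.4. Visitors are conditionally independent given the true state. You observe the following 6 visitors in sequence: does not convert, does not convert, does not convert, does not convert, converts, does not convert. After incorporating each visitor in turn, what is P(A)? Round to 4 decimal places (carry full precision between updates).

Apply Bayes' rule sequentially, carrying P(A) forward.
After 'does not convert': P(A) = 0.45·0.7500 / (0.45·0.7500 + 0.6·0.2500) ≈ 0.6923
After 'does not convert': P(A) = 0.45·0.6923 / (0.45·0.6923 + 0.6·0.3077) ≈ 0.6279
After 'does not convert': P(A) = 0.45·0.6279 / (0.45·0.6279 + 0.6·0.3721) ≈ 0.5586
After 'does not convert': P(A) = 0.45·0.5586 / (0.45·0.5586 + 0.6·0.4414) ≈ 0.4870
After 'converts': P(A) = 0.55·0.4870 / (0.55·0.4870 + 0.4·0.5130) ≈ 0.5662
After 'does not convert': P(A) = 0.45·0.5662 / (0.45·0.5662 + 0.6·0.4338) ≈ 0.4947

0.4947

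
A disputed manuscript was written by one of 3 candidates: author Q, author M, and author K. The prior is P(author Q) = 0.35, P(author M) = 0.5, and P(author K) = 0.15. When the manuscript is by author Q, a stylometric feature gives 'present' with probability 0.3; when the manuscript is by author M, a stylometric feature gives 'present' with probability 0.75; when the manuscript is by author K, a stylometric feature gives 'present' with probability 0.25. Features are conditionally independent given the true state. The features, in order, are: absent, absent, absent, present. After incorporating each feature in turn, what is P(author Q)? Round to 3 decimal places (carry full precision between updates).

0.624

After 'absent': normaliser = 0.7·0.3500 + 0.25·0.5000 + 0.75·0.1500; P(author Q) ≈ 0.5078, P(author M) ≈ 0.2591, P(author K) ≈ 0.2332
After 'absent': normaliser = 0.7·0.5078 + 0.25·0.2591 + 0.75·0.2332; P(author Q) ≈ 0.5973, P(author M) ≈ 0.1088, P(author K) ≈ 0.2939
After 'absent': normaliser = 0.7·0.5973 + 0.25·0.1088 + 0.75·0.2939; P(author Q) ≈ 0.6281, P(author M) ≈ 0.0409, P(author K) ≈ 0.3311
After 'present': normaliser = 0.3·0.6281 + 0.75·0.0409 + 0.25·0.3311; P(author Q) ≈ 0.6242, P(author M) ≈ 0.1016, P(author K) ≈ 0.2742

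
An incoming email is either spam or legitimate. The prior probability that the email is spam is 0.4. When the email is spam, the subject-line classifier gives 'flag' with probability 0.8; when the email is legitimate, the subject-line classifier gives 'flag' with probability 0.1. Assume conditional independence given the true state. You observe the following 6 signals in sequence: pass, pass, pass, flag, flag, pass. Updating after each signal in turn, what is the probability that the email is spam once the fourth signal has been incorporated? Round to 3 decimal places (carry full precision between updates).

After 'pass': P(spam) = 0.2·0.4000 / (0.2·0.4000 + 0.9·0.6000) ≈ 0.1290
After 'pass': P(spam) = 0.2·0.1290 / (0.2·0.1290 + 0.9·0.8710) ≈ 0.0319
After 'pass': P(spam) = 0.2·0.0319 / (0.2·0.0319 + 0.9·0.9681) ≈ 0.0073
After 'flag': P(spam) = 0.8·0.0073 / (0.8·0.0073 + 0.1·0.9927) ≈ 0.0553

0.055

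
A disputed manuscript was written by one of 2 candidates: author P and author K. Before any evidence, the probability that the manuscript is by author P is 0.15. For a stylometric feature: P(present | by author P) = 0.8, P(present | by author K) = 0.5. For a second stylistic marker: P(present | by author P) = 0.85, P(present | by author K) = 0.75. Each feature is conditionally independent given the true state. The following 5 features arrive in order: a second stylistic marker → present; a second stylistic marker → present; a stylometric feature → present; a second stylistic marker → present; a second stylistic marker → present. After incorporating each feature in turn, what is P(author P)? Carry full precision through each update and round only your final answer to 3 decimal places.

Each posterior becomes the prior for the next update.
After a second stylistic marker='present': P(author P) = 0.85·0.1500 / (0.85·0.1500 + 0.75·0.8500) ≈ 0.1667
After a second stylistic marker='present': P(author P) = 0.85·0.1667 / (0.85·0.1667 + 0.75·0.8333) ≈ 0.1848
After a stylometric feature='present': P(author P) = 0.8·0.1848 / (0.8·0.1848 + 0.5·0.8152) ≈ 0.2661
After a second stylistic marker='present': P(author P) = 0.85·0.2661 / (0.85·0.2661 + 0.75·0.7339) ≈ 0.2913
After a second stylistic marker='present': P(author P) = 0.85·0.2913 / (0.85·0.2913 + 0.75·0.7087) ≈ 0.3178

0.318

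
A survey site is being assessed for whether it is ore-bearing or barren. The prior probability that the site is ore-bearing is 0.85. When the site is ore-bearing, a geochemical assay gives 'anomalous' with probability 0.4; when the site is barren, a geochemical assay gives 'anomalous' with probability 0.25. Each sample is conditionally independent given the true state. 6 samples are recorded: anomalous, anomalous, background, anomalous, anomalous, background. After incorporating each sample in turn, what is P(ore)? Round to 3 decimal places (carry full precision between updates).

After 'anomalous': P(ore) = 0.4·0.8500 / (0.4·0.8500 + 0.25·0.1500) ≈ 0.9007
After 'anomalous': P(ore) = 0.4·0.9007 / (0.4·0.9007 + 0.25·0.0993) ≈ 0.9355
After 'background': P(ore) = 0.6·0.9355 / (0.6·0.9355 + 0.75·0.0645) ≈ 0.9207
After 'anomalous': P(ore) = 0.4·0.9207 / (0.4·0.9207 + 0.25·0.0793) ≈ 0.9489
After 'anomalous': P(ore) = 0.4·0.9489 / (0.4·0.9489 + 0.25·0.0511) ≈ 0.9674
After 'background': P(ore) = 0.6·0.9674 / (0.6·0.9674 + 0.75·0.0326) ≈ 0.9596

0.960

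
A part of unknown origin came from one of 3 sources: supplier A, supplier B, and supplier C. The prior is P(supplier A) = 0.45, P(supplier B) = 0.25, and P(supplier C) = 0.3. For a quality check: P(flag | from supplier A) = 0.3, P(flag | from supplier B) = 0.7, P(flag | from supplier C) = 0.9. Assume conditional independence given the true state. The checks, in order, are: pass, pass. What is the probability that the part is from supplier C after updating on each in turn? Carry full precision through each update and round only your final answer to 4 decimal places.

After 'pass': normaliser = 0.7·0.4500 + 0.3·0.2500 + 0.1·0.3000; P(supplier A) ≈ 0.7500, P(supplier B) ≈ 0.1786, P(supplier C) ≈ 0.0714
After 'pass': normaliser = 0.7·0.7500 + 0.3·0.1786 + 0.1·0.0714; P(supplier A) ≈ 0.8963, P(supplier B) ≈ 0.0915, P(supplier C) ≈ 0.0122

0.0122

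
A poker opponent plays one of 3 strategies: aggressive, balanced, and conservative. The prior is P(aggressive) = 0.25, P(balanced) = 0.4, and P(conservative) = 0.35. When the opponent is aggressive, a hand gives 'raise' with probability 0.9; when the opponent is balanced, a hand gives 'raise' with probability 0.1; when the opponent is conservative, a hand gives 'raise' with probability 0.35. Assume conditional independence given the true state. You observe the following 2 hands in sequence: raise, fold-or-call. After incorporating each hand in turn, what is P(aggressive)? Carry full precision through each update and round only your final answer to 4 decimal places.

After 'raise': normaliser = 0.9·0.2500 + 0.1·0.4000 + 0.35·0.3500; P(aggressive) ≈ 0.5806, P(balanced) ≈ 0.1032, P(conservative) ≈ 0.3161
After 'fold-or-call': normaliser = 0.1·0.5806 + 0.9·0.1032 + 0.65·0.3161; P(aggressive) ≈ 0.1629, P(balanced) ≈ 0.2606, P(conservative) ≈ 0.5765

0.1629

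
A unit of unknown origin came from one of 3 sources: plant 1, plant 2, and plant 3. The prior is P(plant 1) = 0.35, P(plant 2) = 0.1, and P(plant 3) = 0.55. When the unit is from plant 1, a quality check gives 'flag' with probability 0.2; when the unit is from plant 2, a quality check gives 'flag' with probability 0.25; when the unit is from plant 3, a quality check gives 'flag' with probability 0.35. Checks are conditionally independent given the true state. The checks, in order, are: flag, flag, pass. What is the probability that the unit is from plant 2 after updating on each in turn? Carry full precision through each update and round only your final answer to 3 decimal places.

0.079

After 'flag': normaliser = 0.2·0.3500 + 0.25·0.1000 + 0.35·0.5500; P(plant 1) ≈ 0.2435, P(plant 2) ≈ 0.0870, P(plant 3) ≈ 0.6696
After 'flag': normaliser = 0.2·0.2435 + 0.25·0.0870 + 0.35·0.6696; P(plant 1) ≈ 0.1598, P(plant 2) ≈ 0.0713, P(plant 3) ≈ 0.7689
After 'pass': normaliser = 0.8·0.1598 + 0.75·0.0713 + 0.65·0.7689; P(plant 1) ≈ 0.1877, P(plant 2) ≈ 0.0785, P(plant 3) ≈ 0.7338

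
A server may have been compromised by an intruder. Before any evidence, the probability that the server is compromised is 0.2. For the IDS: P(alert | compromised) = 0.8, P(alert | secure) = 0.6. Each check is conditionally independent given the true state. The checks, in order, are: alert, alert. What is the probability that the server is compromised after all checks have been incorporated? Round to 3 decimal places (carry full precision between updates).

0.308

After 'alert': P(compromised) = 0.8·0.2000 / (0.8·0.2000 + 0.6·0.8000) ≈ 0.2500
After 'alert': P(compromised) = 0.8·0.2500 / (0.8·0.2500 + 0.6·0.7500) ≈ 0.3077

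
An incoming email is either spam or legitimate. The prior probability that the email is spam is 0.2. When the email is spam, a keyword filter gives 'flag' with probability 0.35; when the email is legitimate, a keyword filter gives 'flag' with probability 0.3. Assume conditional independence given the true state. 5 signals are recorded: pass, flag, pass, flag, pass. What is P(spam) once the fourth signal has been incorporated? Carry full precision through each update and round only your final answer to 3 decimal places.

0.227

After 'pass': P(spam) = 0.65·0.2000 / (0.65·0.2000 + 0.7·0.8000) ≈ 0.1884
After 'flag': P(spam) = 0.35·0.1884 / (0.35·0.1884 + 0.3·0.8116) ≈ 0.2131
After 'pass': P(spam) = 0.65·0.2131 / (0.65·0.2131 + 0.7·0.7869) ≈ 0.2010
After 'flag': P(spam) = 0.35·0.2010 / (0.35·0.2010 + 0.3·0.7990) ≈ 0.2268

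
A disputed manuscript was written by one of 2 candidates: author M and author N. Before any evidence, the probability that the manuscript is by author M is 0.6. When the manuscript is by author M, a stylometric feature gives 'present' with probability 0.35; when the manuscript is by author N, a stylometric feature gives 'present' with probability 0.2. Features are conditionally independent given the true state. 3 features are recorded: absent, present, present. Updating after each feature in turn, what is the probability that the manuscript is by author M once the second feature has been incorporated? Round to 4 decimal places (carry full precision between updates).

After 'absent': P(author M) = 0.65·0.6000 / (0.65·0.6000 + 0.8·0.4000) ≈ 0.5493
After 'present': P(author M) = 0.35·0.5493 / (0.35·0.5493 + 0.2·0.4507) ≈ 0.6808

0.6808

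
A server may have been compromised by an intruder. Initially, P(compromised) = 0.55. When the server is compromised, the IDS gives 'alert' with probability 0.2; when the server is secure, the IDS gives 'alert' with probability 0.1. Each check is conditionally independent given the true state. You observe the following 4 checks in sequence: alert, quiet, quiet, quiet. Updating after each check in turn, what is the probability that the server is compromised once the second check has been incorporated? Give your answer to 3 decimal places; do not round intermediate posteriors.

0.685

Apply Bayes' rule sequentially, carrying P(compromised) forward.
After 'alert': P(compromised) = 0.2·0.5500 / (0.2·0.5500 + 0.1·0.4500) ≈ 0.7097
After 'quiet': P(compromised) = 0.8·0.7097 / (0.8·0.7097 + 0.9·0.2903) ≈ 0.6848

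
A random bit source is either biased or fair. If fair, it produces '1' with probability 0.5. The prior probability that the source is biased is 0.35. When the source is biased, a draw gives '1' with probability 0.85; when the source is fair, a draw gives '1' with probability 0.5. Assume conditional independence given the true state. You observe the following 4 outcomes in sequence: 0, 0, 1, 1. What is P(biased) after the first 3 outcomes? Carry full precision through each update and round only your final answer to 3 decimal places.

After '0': P(biased) = 0.15·0.3500 / (0.15·0.3500 + 0.5·0.6500) ≈ 0.1391
After '0': P(biased) = 0.15·0.1391 / (0.15·0.1391 + 0.5·0.8609) ≈ 0.0462
After '1': P(biased) = 0.85·0.0462 / (0.85·0.0462 + 0.5·0.9538) ≈ 0.0761

0.076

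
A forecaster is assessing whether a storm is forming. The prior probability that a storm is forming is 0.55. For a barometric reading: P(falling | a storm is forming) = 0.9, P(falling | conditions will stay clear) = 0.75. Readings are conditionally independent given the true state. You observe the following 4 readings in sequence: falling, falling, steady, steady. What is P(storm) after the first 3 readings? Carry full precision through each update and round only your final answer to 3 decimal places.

0.413

Apply Bayes' rule sequentially, carrying P(storm) forward.
After 'falling': P(storm) = 0.9·0.5500 / (0.9·0.5500 + 0.75·0.4500) ≈ 0.5946
After 'falling': P(storm) = 0.9·0.5946 / (0.9·0.5946 + 0.75·0.4054) ≈ 0.6377
After 'steady': P(storm) = 0.1·0.6377 / (0.1·0.6377 + 0.25·0.3623) ≈ 0.4131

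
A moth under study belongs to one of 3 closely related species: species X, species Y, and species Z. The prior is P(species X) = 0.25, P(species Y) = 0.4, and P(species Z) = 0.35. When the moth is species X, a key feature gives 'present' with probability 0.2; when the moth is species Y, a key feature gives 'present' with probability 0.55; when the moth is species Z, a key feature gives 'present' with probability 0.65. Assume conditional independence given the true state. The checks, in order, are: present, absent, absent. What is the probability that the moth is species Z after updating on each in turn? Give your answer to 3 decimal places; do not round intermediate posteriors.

After 'present': normaliser = 0.2·0.2500 + 0.55·0.4000 + 0.65·0.3500; P(species X) ≈ 0.1005, P(species Y) ≈ 0.4422, P(species Z) ≈ 0.4573
After 'absent': normaliser = 0.8·0.1005 + 0.45·0.4422 + 0.35·0.4573; P(species X) ≈ 0.1830, P(species Y) ≈ 0.4528, P(species Z) ≈ 0.3642
After 'absent': normaliser = 0.8·0.1830 + 0.45·0.4528 + 0.35·0.3642; P(species X) ≈ 0.3065, P(species Y) ≈ 0.4266, P(species Z) ≈ 0.2669

0.267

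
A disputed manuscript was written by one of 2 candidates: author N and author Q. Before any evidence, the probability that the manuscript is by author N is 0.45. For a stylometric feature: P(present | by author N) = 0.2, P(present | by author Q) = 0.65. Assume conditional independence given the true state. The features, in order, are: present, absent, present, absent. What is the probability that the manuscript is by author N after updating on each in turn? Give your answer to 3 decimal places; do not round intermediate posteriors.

0.288

After 'present': P(author N) = 0.2·0.4500 / (0.2·0.4500 + 0.65·0.5500) ≈ 0.2011
After 'absent': P(author N) = 0.8·0.2011 / (0.8·0.2011 + 0.35·0.7989) ≈ 0.3653
After 'present': P(author N) = 0.2·0.3653 / (0.2·0.3653 + 0.65·0.6347) ≈ 0.1504
After 'absent': P(author N) = 0.8·0.1504 / (0.8·0.1504 + 0.35·0.8496) ≈ 0.2881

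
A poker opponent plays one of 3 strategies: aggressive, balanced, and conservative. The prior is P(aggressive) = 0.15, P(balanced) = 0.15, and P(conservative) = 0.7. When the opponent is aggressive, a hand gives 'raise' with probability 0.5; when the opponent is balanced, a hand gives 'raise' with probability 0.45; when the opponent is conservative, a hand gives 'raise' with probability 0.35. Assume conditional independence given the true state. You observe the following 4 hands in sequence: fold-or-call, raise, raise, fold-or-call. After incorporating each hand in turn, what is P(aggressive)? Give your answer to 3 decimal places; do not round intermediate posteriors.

0.171

After 'fold-or-call': normaliser = 0.5·0.1500 + 0.55·0.1500 + 0.65·0.7000; P(aggressive) ≈ 0.1224, P(balanced) ≈ 0.1347, P(conservative) ≈ 0.7429
After 'raise': normaliser = 0.5·0.1224 + 0.45·0.1347 + 0.35·0.7429; P(aggressive) ≈ 0.1603, P(balanced) ≈ 0.1587, P(conservative) ≈ 0.6809
After 'raise': normaliser = 0.5·0.1603 + 0.45·0.1587 + 0.35·0.6809; P(aggressive) ≈ 0.2056, P(balanced) ≈ 0.1832, P(conservative) ≈ 0.6112
After 'fold-or-call': normaliser = 0.5·0.2056 + 0.55·0.1832 + 0.65·0.6112; P(aggressive) ≈ 0.1711, P(balanced) ≈ 0.1677, P(conservative) ≈ 0.6612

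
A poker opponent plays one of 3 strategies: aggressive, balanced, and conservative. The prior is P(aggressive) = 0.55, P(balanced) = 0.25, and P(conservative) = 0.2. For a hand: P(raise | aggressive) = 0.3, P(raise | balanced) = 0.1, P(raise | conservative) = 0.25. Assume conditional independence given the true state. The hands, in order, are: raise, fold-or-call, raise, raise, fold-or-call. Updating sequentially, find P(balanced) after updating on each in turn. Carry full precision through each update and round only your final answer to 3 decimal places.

0.022

Each posterior becomes the prior for the next update.
After 'raise': normaliser = 0.3·0.5500 + 0.1·0.2500 + 0.25·0.2000; P(aggressive) ≈ 0.6875, P(balanced) ≈ 0.1042, P(conservative) ≈ 0.2083
After 'fold-or-call': normaliser = 0.7·0.6875 + 0.9·0.1042 + 0.75·0.2083; P(aggressive) ≈ 0.6581, P(balanced) ≈ 0.1282, P(conservative) ≈ 0.2137
After 'raise': normaliser = 0.3·0.6581 + 0.1·0.1282 + 0.25·0.2137; P(aggressive) ≈ 0.7488, P(balanced) ≈ 0.0486, P(conservative) ≈ 0.2026
After 'raise': normaliser = 0.3·0.7488 + 0.1·0.0486 + 0.25·0.2026; P(aggressive) ≈ 0.8019, P(balanced) ≈ 0.0174, P(conservative) ≈ 0.1808
After 'fold-or-call': normaliser = 0.7·0.8019 + 0.9·0.0174 + 0.75·0.1808; P(aggressive) ≈ 0.7878, P(balanced) ≈ 0.0219, P(conservative) ≈ 0.1903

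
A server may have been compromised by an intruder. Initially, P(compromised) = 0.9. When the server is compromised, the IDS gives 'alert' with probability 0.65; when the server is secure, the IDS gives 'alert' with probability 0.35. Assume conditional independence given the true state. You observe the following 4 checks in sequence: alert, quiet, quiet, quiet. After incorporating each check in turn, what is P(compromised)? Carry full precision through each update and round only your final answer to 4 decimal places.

0.7230

Each posterior becomes the prior for the next update.
After 'alert': P(compromised) = 0.65·0.9000 / (0.65·0.9000 + 0.35·0.1000) ≈ 0.9435
After 'quiet': P(compromised) = 0.35·0.9435 / (0.35·0.9435 + 0.65·0.0565) ≈ 0.9000
After 'quiet': P(compromised) = 0.35·0.9000 / (0.35·0.9000 + 0.65·0.1000) ≈ 0.8289
After 'quiet': P(compromised) = 0.35·0.8289 / (0.35·0.8289 + 0.65·0.1711) ≈ 0.7230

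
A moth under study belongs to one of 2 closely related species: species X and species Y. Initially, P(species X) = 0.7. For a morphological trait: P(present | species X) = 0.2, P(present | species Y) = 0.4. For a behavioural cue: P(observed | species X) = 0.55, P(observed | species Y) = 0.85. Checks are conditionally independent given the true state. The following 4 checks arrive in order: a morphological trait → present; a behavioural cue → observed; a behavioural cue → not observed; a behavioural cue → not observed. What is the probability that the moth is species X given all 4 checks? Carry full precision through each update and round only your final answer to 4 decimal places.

After a morphological trait='present': P(species X) = 0.2·0.7000 / (0.2·0.7000 + 0.4·0.3000) ≈ 0.5385
After a behavioural cue='observed': P(species X) = 0.55·0.5385 / (0.55·0.5385 + 0.85·0.4615) ≈ 0.4302
After a behavioural cue='not observed': P(species X) = 0.45·0.4302 / (0.45·0.4302 + 0.15·0.5698) ≈ 0.6937
After a behavioural cue='not observed': P(species X) = 0.45·0.6937 / (0.45·0.6937 + 0.15·0.3063) ≈ 0.8717

0.8717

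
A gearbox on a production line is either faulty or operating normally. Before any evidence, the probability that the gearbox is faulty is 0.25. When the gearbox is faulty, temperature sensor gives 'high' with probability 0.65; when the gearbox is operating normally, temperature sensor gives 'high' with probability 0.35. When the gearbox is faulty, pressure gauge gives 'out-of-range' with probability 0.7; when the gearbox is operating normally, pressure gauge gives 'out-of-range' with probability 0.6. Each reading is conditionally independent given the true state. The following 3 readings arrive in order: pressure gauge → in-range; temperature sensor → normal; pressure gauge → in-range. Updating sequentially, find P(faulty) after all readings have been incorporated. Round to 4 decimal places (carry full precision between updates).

0.0917

After pressure gauge='in-range': P(faulty) = 0.3·0.2500 / (0.3·0.2500 + 0.4·0.7500) ≈ 0.2000
After temperature sensor='normal': P(faulty) = 0.35·0.2000 / (0.35·0.2000 + 0.65·0.8000) ≈ 0.1186
After pressure gauge='in-range': P(faulty) = 0.3·0.1186 / (0.3·0.1186 + 0.4·0.8814) ≈ 0.0917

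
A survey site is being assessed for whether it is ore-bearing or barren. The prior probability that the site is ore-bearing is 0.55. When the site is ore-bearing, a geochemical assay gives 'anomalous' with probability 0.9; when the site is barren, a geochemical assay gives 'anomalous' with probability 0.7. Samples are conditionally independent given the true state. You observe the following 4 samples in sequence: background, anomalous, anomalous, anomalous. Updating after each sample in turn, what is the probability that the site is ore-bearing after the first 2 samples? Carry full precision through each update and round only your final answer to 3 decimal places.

After 'background': P(ore) = 0.1·0.5500 / (0.1·0.5500 + 0.3·0.4500) ≈ 0.2895
After 'anomalous': P(ore) = 0.9·0.2895 / (0.9·0.2895 + 0.7·0.7105) ≈ 0.3438

0.344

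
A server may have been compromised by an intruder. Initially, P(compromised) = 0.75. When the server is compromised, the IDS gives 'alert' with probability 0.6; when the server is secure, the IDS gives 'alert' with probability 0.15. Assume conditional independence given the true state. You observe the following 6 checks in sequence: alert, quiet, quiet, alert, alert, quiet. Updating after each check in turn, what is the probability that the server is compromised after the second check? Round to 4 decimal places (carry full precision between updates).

0.8496

After 'alert': P(compromised) = 0.6·0.7500 / (0.6·0.7500 + 0.15·0.2500) ≈ 0.9231
After 'quiet': P(compromised) = 0.4·0.9231 / (0.4·0.9231 + 0.85·0.0769) ≈ 0.8496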